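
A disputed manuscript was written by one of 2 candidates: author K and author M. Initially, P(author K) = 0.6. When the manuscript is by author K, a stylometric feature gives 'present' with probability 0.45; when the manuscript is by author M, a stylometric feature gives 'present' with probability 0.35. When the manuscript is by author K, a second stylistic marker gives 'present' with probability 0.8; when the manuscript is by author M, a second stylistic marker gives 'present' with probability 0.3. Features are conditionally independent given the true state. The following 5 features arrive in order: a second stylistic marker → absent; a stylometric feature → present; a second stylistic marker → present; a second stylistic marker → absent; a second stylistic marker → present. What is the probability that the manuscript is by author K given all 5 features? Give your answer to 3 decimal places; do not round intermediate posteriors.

0.528

Each posterior becomes the prior for the next update.
After a second stylistic marker='absent': P(author K) = 0.2·0.6000 / (0.2·0.6000 + 0.7·0.4000) ≈ 0.3000
After a stylometric feature='present': P(author K) = 0.45·0.3000 / (0.45·0.3000 + 0.35·0.7000) ≈ 0.3553
After a second stylistic marker='present': P(author K) = 0.8·0.3553 / (0.8·0.3553 + 0.3·0.6447) ≈ 0.5950
After a second stylistic marker='absent': P(author K) = 0.2·0.5950 / (0.2·0.5950 + 0.7·0.4050) ≈ 0.2957
After a second stylistic marker='present': P(author K) = 0.8·0.2957 / (0.8·0.2957 + 0.3·0.7043) ≈ 0.5282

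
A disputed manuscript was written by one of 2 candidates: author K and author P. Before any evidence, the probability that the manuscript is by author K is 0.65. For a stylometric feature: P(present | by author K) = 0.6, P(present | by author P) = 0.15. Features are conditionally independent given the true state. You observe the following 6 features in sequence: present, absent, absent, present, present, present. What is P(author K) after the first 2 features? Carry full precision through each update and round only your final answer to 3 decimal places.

After 'present': P(author K) = 0.6·0.6500 / (0.6·0.6500 + 0.15·0.3500) ≈ 0.8814
After 'absent': P(author K) = 0.4·0.8814 / (0.4·0.8814 + 0.85·0.1186) ≈ 0.7776

0.778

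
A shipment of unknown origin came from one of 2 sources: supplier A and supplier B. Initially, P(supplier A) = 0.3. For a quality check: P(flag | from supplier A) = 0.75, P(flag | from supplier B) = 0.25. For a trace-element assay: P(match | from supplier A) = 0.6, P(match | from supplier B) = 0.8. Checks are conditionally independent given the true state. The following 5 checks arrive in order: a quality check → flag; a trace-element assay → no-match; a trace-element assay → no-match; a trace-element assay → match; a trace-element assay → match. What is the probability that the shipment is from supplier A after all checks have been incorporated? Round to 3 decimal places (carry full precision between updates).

0.743

Each posterior becomes the prior for the next update.
After a quality check='flag': P(supplier A) = 0.75·0.3000 / (0.75·0.3000 + 0.25·0.7000) ≈ 0.5625
After a trace-element assay='no-match': P(supplier A) = 0.4·0.5625 / (0.4·0.5625 + 0.2·0.4375) ≈ 0.7200
After a trace-element assay='no-match': P(supplier A) = 0.4·0.7200 / (0.4·0.7200 + 0.2·0.2800) ≈ 0.8372
After a trace-element assay='match': P(supplier A) = 0.6·0.8372 / (0.6·0.8372 + 0.8·0.1628) ≈ 0.7941
After a trace-element assay='match': P(supplier A) = 0.6·0.7941 / (0.6·0.7941 + 0.8·0.2059) ≈ 0.7431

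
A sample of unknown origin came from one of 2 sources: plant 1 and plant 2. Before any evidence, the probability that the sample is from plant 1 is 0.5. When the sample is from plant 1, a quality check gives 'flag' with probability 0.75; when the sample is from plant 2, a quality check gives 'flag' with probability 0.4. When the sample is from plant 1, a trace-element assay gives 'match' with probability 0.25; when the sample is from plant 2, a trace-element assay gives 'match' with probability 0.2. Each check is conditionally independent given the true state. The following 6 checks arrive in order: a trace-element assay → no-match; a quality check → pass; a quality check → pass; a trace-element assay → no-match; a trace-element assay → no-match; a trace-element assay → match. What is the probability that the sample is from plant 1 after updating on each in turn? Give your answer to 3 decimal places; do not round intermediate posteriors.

Apply Bayes' rule sequentially, carrying P(plant 1) forward.
After a trace-element assay='no-match': P(plant 1) = 0.75·0.5000 / (0.75·0.5000 + 0.8·0.5000) ≈ 0.4839
After a quality check='pass': P(plant 1) = 0.25·0.4839 / (0.25·0.4839 + 0.6·0.5161) ≈ 0.2809
After a quality check='pass': P(plant 1) = 0.25·0.2809 / (0.25·0.2809 + 0.6·0.7191) ≈ 0.1400
After a trace-element assay='no-match': P(plant 1) = 0.75·0.1400 / (0.75·0.1400 + 0.8·0.8600) ≈ 0.1324
After a trace-element assay='no-match': P(plant 1) = 0.75·0.1324 / (0.75·0.1324 + 0.8·0.8676) ≈ 0.1251
After a trace-element assay='match': P(plant 1) = 0.25·0.1251 / (0.25·0.1251 + 0.2·0.8749) ≈ 0.1517

0.152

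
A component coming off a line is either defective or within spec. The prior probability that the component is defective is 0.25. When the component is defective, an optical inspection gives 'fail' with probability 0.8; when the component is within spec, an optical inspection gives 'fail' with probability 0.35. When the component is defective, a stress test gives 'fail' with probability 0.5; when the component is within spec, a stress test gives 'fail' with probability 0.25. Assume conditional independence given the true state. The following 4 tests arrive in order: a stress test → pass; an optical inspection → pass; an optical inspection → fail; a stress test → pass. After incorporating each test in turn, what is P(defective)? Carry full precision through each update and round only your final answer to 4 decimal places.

0.0944

After a stress test='pass': P(defective) = 0.5·0.2500 / (0.5·0.2500 + 0.75·0.7500) ≈ 0.1818
After an optical inspection='pass': P(defective) = 0.2·0.1818 / (0.2·0.1818 + 0.65·0.8182) ≈ 0.0640
After an optical inspection='fail': P(defective) = 0.8·0.0640 / (0.8·0.0640 + 0.35·0.9360) ≈ 0.1352
After a stress test='pass': P(defective) = 0.5·0.1352 / (0.5·0.1352 + 0.75·0.8648) ≈ 0.0944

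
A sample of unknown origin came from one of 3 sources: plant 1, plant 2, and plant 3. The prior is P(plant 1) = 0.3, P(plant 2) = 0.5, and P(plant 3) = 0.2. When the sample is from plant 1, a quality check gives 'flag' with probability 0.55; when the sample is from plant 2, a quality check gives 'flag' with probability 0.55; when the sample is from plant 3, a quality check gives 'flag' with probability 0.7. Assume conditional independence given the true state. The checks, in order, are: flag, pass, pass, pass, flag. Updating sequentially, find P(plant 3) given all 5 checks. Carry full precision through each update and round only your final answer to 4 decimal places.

0.1071

After 'flag': normaliser = 0.55·0.3000 + 0.55·0.5000 + 0.7·0.2000; P(plant 1) ≈ 0.2845, P(plant 2) ≈ 0.4741, P(plant 3) ≈ 0.2414
After 'pass': normaliser = 0.45·0.2845 + 0.45·0.4741 + 0.3·0.2414; P(plant 1) ≈ 0.3094, P(plant 2) ≈ 0.5156, P(plant 3) ≈ 0.1750
After 'pass': normaliser = 0.45·0.3094 + 0.45·0.5156 + 0.3·0.1750; P(plant 1) ≈ 0.3285, P(plant 2) ≈ 0.5476, P(plant 3) ≈ 0.1239
After 'pass': normaliser = 0.45·0.3285 + 0.45·0.5476 + 0.3·0.1239; P(plant 1) ≈ 0.3427, P(plant 2) ≈ 0.5712, P(plant 3) ≈ 0.0862
After 'flag': normaliser = 0.55·0.3427 + 0.55·0.5712 + 0.7·0.0862; P(plant 1) ≈ 0.3348, P(plant 2) ≈ 0.5580, P(plant 3) ≈ 0.1071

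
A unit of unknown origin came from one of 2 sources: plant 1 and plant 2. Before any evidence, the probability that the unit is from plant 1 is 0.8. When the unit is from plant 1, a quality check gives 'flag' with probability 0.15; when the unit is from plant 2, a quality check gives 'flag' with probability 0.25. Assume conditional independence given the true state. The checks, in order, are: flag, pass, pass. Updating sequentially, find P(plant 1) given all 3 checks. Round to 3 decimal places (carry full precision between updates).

0.755

After 'flag': P(plant 1) = 0.15·0.8000 / (0.15·0.8000 + 0.25·0.2000) ≈ 0.7059
After 'pass': P(plant 1) = 0.85·0.7059 / (0.85·0.7059 + 0.75·0.2941) ≈ 0.7312
After 'pass': P(plant 1) = 0.85·0.7312 / (0.85·0.7312 + 0.75·0.2688) ≈ 0.7551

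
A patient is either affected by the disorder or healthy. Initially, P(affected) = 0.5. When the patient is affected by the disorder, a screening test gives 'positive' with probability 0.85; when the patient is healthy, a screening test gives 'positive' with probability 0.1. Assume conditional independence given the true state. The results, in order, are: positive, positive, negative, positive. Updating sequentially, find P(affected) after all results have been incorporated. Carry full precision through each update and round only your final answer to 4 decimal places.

0.9903

After 'positive': P(affected) = 0.85·0.5000 / (0.85·0.5000 + 0.1·0.5000) ≈ 0.8947
After 'positive': P(affected) = 0.85·0.8947 / (0.85·0.8947 + 0.1·0.1053) ≈ 0.9863
After 'negative': P(affected) = 0.15·0.9863 / (0.15·0.9863 + 0.9·0.0137) ≈ 0.9233
After 'positive': P(affected) = 0.85·0.9233 / (0.85·0.9233 + 0.1·0.0767) ≈ 0.9903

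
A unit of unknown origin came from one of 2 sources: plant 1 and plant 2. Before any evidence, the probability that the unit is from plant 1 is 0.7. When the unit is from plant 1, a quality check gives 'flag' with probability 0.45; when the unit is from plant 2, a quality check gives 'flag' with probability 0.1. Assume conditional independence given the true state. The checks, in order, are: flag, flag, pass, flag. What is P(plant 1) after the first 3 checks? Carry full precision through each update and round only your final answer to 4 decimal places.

Each posterior becomes the prior for the next update.
After 'flag': P(plant 1) = 0.45·0.7000 / (0.45·0.7000 + 0.1·0.3000) ≈ 0.9130
After 'flag': P(plant 1) = 0.45·0.9130 / (0.45·0.9130 + 0.1·0.0870) ≈ 0.9793
After 'pass': P(plant 1) = 0.55·0.9793 / (0.55·0.9793 + 0.9·0.0207) ≈ 0.9665

0.9665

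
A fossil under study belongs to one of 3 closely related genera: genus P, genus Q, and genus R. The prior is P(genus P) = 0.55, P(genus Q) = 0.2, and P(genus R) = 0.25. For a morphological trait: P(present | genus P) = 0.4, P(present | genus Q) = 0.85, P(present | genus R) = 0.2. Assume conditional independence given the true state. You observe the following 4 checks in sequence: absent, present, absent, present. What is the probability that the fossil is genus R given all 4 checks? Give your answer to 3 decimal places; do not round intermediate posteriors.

After 'absent': normaliser = 0.6·0.5500 + 0.15·0.2000 + 0.8·0.2500; P(genus P) ≈ 0.5893, P(genus Q) ≈ 0.0536, P(genus R) ≈ 0.3571
After 'present': normaliser = 0.4·0.5893 + 0.85·0.0536 + 0.2·0.3571; P(genus P) ≈ 0.6684, P(genus Q) ≈ 0.1291, P(genus R) ≈ 0.2025
After 'absent': normaliser = 0.6·0.6684 + 0.15·0.1291 + 0.8·0.2025; P(genus P) ≈ 0.6885, P(genus Q) ≈ 0.0333, P(genus R) ≈ 0.2782
After 'present': normaliser = 0.4·0.6885 + 0.85·0.0333 + 0.2·0.2782; P(genus P) ≈ 0.7665, P(genus Q) ≈ 0.0787, P(genus R) ≈ 0.1548

0.155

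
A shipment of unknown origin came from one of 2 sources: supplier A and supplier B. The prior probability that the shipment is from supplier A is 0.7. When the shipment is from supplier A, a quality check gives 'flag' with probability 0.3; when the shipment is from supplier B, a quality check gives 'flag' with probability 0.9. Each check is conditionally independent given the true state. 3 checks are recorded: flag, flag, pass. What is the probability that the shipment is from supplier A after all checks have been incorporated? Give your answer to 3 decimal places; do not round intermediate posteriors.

After 'flag': P(supplier A) = 0.3·0.7000 / (0.3·0.7000 + 0.9·0.3000) ≈ 0.4375
After 'flag': P(supplier A) = 0.3·0.4375 / (0.3·0.4375 + 0.9·0.5625) ≈ 0.2059
After 'pass': P(supplier A) = 0.7·0.2059 / (0.7·0.2059 + 0.1·0.7941) ≈ 0.6447

0.645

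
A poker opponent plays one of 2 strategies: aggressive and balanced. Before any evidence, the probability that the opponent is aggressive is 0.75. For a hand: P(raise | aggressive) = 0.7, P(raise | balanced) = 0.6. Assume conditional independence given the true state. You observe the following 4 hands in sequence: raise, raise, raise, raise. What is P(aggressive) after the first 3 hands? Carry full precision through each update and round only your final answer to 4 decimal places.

After 'raise': P(aggressive) = 0.7·0.7500 / (0.7·0.7500 + 0.6·0.2500) ≈ 0.7778
After 'raise': P(aggressive) = 0.7·0.7778 / (0.7·0.7778 + 0.6·0.2222) ≈ 0.8033
After 'raise': P(aggressive) = 0.7·0.8033 / (0.7·0.8033 + 0.6·0.1967) ≈ 0.8265

0.8265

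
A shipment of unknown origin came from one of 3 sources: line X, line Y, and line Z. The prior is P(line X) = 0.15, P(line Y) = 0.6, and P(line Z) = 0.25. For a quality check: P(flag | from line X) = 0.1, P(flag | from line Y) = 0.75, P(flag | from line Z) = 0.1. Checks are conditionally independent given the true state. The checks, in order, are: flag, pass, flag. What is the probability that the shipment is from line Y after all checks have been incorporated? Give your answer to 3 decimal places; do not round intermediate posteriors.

0.959

Each posterior becomes the prior for the next update.
After 'flag': normaliser = 0.1·0.1500 + 0.75·0.6000 + 0.1·0.2500; P(line X) ≈ 0.0306, P(line Y) ≈ 0.9184, P(line Z) ≈ 0.0510
After 'pass': normaliser = 0.9·0.0306 + 0.25·0.9184 + 0.9·0.0510; P(line X) ≈ 0.0909, P(line Y) ≈ 0.7576, P(line Z) ≈ 0.1515
After 'flag': normaliser = 0.1·0.0909 + 0.75·0.7576 + 0.1·0.1515; P(line X) ≈ 0.0153, P(line Y) ≈ 0.9591, P(line Z) ≈ 0.0256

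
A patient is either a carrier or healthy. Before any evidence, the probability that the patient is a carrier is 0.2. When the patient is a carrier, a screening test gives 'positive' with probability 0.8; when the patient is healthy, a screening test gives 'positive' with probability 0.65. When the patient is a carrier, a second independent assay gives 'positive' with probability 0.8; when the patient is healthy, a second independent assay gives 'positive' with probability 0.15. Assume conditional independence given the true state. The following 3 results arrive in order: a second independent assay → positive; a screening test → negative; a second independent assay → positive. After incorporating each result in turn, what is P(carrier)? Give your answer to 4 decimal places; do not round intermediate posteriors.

0.8025

After a second independent assay='positive': P(carrier) = 0.8·0.2000 / (0.8·0.2000 + 0.15·0.8000) ≈ 0.5714
After a screening test='negative': P(carrier) = 0.2·0.5714 / (0.2·0.5714 + 0.35·0.4286) ≈ 0.4324
After a second independent assay='positive': P(carrier) = 0.8·0.4324 / (0.8·0.4324 + 0.15·0.5676) ≈ 0.8025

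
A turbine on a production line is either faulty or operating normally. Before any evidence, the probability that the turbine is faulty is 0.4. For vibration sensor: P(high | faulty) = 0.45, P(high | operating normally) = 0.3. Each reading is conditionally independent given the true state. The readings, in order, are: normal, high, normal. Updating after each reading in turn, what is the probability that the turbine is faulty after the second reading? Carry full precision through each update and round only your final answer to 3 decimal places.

0.440

After 'normal': P(faulty) = 0.55·0.4000 / (0.55·0.4000 + 0.7·0.6000) ≈ 0.3438
After 'high': P(faulty) = 0.45·0.3438 / (0.45·0.3438 + 0.3·0.6562) ≈ 0.4400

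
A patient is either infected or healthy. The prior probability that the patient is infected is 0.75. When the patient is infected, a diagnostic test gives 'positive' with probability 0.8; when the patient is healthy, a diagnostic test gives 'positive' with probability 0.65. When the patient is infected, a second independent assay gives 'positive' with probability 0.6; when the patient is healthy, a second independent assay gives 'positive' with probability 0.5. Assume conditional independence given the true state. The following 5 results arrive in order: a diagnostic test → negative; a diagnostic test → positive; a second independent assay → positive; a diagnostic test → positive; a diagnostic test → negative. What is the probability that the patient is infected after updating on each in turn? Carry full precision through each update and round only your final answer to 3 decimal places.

Each posterior becomes the prior for the next update.
After a diagnostic test='negative': P(infected) = 0.2·0.7500 / (0.2·0.7500 + 0.35·0.2500) ≈ 0.6316
After a diagnostic test='positive': P(infected) = 0.8·0.6316 / (0.8·0.6316 + 0.65·0.3684) ≈ 0.6784
After a second independent assay='positive': P(infected) = 0.6·0.6784 / (0.6·0.6784 + 0.5·0.3216) ≈ 0.7169
After a diagnostic test='positive': P(infected) = 0.8·0.7169 / (0.8·0.7169 + 0.65·0.2831) ≈ 0.7571
After a diagnostic test='negative': P(infected) = 0.2·0.7571 / (0.2·0.7571 + 0.35·0.2429) ≈ 0.6404

0.640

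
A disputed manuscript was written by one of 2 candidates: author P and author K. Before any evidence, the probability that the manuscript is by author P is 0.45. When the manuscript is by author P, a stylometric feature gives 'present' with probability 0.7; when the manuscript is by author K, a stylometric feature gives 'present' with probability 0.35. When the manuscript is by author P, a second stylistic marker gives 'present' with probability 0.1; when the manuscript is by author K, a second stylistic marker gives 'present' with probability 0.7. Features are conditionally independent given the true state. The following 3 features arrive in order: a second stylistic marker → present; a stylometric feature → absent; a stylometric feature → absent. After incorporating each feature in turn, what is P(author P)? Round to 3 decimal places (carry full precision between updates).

0.024

After a second stylistic marker='present': P(author P) = 0.1·0.4500 / (0.1·0.4500 + 0.7·0.5500) ≈ 0.1047
After a stylometric feature='absent': P(author P) = 0.3·0.1047 / (0.3·0.1047 + 0.65·0.8953) ≈ 0.0512
After a stylometric feature='absent': P(author P) = 0.3·0.0512 / (0.3·0.0512 + 0.65·0.9488) ≈ 0.0243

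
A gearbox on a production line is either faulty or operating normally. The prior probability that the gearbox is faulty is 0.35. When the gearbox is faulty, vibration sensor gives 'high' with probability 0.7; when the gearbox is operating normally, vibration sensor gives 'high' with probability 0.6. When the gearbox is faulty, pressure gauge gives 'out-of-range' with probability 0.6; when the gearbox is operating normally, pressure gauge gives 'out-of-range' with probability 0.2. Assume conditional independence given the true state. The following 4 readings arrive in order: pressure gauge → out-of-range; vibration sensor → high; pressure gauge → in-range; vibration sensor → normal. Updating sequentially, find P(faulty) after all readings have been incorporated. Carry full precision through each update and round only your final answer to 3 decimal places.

After pressure gauge='out-of-range': P(faulty) = 0.6·0.3500 / (0.6·0.3500 + 0.2·0.6500) ≈ 0.6176
After vibration sensor='high': P(faulty) = 0.7·0.6176 / (0.7·0.6176 + 0.6·0.3824) ≈ 0.6533
After pressure gauge='in-range': P(faulty) = 0.4·0.6533 / (0.4·0.6533 + 0.8·0.3467) ≈ 0.4851
After vibration sensor='normal': P(faulty) = 0.3·0.4851 / (0.3·0.4851 + 0.4·0.5149) ≈ 0.4141

0.414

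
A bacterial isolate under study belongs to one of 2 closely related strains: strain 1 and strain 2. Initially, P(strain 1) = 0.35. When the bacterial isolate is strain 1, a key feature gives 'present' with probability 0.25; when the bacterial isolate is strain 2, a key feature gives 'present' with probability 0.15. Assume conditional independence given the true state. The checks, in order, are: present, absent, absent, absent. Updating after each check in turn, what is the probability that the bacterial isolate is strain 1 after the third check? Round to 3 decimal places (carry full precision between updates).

0.411

After 'present': P(strain 1) = 0.25·0.3500 / (0.25·0.3500 + 0.15·0.6500) ≈ 0.4730
After 'absent': P(strain 1) = 0.75·0.4730 / (0.75·0.4730 + 0.85·0.5270) ≈ 0.4419
After 'absent': P(strain 1) = 0.75·0.4419 / (0.75·0.4419 + 0.85·0.5581) ≈ 0.4113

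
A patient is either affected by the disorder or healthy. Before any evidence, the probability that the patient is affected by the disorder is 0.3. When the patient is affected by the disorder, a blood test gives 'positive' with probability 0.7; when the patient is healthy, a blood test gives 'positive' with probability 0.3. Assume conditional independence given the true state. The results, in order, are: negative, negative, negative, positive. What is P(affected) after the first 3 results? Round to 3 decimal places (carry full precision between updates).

0.033

After 'negative': P(affected) = 0.3·0.3000 / (0.3·0.3000 + 0.7·0.7000) ≈ 0.1552
After 'negative': P(affected) = 0.3·0.1552 / (0.3·0.1552 + 0.7·0.8448) ≈ 0.0730
After 'negative': P(affected) = 0.3·0.0730 / (0.3·0.0730 + 0.7·0.9270) ≈ 0.0326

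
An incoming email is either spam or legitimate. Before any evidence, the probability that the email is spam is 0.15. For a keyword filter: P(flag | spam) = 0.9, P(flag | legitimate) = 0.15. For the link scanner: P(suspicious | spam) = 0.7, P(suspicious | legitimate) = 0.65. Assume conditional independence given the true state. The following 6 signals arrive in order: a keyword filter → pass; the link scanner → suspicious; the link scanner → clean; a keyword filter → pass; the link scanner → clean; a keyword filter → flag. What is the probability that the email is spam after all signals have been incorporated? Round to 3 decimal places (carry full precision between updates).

After a keyword filter='pass': P(spam) = 0.1·0.1500 / (0.1·0.1500 + 0.85·0.8500) ≈ 0.0203
After the link scanner='suspicious': P(spam) = 0.7·0.0203 / (0.7·0.0203 + 0.65·0.9797) ≈ 0.0219
After the link scanner='clean': P(spam) = 0.3·0.0219 / (0.3·0.0219 + 0.35·0.9781) ≈ 0.0188
After a keyword filter='pass': P(spam) = 0.1·0.0188 / (0.1·0.0188 + 0.85·0.9812) ≈ 0.0022
After the link scanner='clean': P(spam) = 0.3·0.0022 / (0.3·0.0022 + 0.35·0.9978) ≈ 0.0019
After a keyword filter='flag': P(spam) = 0.9·0.0019 / (0.9·0.0019 + 0.15·0.9981) ≈ 0.0115

0.011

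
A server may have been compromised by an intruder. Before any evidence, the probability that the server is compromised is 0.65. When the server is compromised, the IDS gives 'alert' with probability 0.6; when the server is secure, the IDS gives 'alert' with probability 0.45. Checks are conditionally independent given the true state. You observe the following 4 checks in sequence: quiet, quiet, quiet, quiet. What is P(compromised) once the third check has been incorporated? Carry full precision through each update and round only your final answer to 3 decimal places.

After 'quiet': P(compromised) = 0.4·0.6500 / (0.4·0.6500 + 0.55·0.3500) ≈ 0.5746
After 'quiet': P(compromised) = 0.4·0.5746 / (0.4·0.5746 + 0.55·0.4254) ≈ 0.4955
After 'quiet': P(compromised) = 0.4·0.4955 / (0.4·0.4955 + 0.55·0.5045) ≈ 0.4167

0.417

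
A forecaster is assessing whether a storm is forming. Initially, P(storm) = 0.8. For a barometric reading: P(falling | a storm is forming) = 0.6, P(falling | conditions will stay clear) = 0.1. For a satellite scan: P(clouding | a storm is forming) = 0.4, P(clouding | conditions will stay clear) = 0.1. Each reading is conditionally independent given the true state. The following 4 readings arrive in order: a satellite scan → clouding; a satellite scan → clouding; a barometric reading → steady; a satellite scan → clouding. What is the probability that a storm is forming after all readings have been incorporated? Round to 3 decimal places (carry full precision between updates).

After a satellite scan='clouding': P(storm) = 0.4·0.8000 / (0.4·0.8000 + 0.1·0.2000) ≈ 0.9412
After a satellite scan='clouding': P(storm) = 0.4·0.9412 / (0.4·0.9412 + 0.1·0.0588) ≈ 0.9846
After a barometric reading='steady': P(storm) = 0.4·0.9846 / (0.4·0.9846 + 0.9·0.0154) ≈ 0.9660
After a satellite scan='clouding': P(storm) = 0.4·0.9660 / (0.4·0.9660 + 0.1·0.0340) ≈ 0.9913

0.991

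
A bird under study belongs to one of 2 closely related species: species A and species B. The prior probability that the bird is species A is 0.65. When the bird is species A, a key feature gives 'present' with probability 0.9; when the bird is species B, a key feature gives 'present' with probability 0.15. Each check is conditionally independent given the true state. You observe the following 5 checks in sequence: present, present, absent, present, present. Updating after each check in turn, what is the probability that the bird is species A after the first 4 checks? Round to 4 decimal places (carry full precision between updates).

0.9793

After 'present': P(species A) = 0.9·0.6500 / (0.9·0.6500 + 0.15·0.3500) ≈ 0.9176
After 'present': P(species A) = 0.9·0.9176 / (0.9·0.9176 + 0.15·0.0824) ≈ 0.9853
After 'absent': P(species A) = 0.1·0.9853 / (0.1·0.9853 + 0.85·0.0147) ≈ 0.8872
After 'present': P(species A) = 0.9·0.8872 / (0.9·0.8872 + 0.15·0.1128) ≈ 0.9793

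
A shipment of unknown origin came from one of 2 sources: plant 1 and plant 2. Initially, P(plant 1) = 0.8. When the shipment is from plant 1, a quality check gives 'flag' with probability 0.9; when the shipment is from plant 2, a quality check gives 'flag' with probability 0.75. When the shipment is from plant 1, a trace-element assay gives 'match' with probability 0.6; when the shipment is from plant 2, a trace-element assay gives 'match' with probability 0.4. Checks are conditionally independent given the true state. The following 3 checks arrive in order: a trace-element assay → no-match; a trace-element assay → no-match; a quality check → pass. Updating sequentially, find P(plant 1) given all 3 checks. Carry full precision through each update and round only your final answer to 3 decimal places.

After a trace-element assay='no-match': P(plant 1) = 0.4·0.8000 / (0.4·0.8000 + 0.6·0.2000) ≈ 0.7273
After a trace-element assay='no-match': P(plant 1) = 0.4·0.7273 / (0.4·0.7273 + 0.6·0.2727) ≈ 0.6400
After a quality check='pass': P(plant 1) = 0.1·0.6400 / (0.1·0.6400 + 0.25·0.3600) ≈ 0.4156

0.416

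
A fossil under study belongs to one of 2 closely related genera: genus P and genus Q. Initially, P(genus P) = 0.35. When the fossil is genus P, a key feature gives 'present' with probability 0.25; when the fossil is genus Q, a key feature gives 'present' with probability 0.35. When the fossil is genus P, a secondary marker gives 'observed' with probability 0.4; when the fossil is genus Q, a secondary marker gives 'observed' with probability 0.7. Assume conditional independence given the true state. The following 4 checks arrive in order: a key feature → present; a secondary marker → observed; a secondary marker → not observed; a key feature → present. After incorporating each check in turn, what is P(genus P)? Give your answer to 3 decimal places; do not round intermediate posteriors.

0.239

After a key feature='present': P(genus P) = 0.25·0.3500 / (0.25·0.3500 + 0.35·0.6500) ≈ 0.2778
After a secondary marker='observed': P(genus P) = 0.4·0.2778 / (0.4·0.2778 + 0.7·0.7222) ≈ 0.1802
After a secondary marker='not observed': P(genus P) = 0.6·0.1802 / (0.6·0.1802 + 0.3·0.8198) ≈ 0.3053
After a key feature='present': P(genus P) = 0.25·0.3053 / (0.25·0.3053 + 0.35·0.6947) ≈ 0.2389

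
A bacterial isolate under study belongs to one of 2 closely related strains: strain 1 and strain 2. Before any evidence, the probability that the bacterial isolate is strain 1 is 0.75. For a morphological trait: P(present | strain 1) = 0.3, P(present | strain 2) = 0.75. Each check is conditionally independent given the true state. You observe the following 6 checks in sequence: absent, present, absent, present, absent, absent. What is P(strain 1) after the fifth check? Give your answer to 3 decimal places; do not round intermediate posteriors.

0.913

After 'absent': P(strain 1) = 0.7·0.7500 / (0.7·0.7500 + 0.25·0.2500) ≈ 0.8936
After 'present': P(strain 1) = 0.3·0.8936 / (0.3·0.8936 + 0.75·0.1064) ≈ 0.7706
After 'absent': P(strain 1) = 0.7·0.7706 / (0.7·0.7706 + 0.25·0.2294) ≈ 0.9039
After 'present': P(strain 1) = 0.3·0.9039 / (0.3·0.9039 + 0.75·0.0961) ≈ 0.7901
After 'absent': P(strain 1) = 0.7·0.7901 / (0.7·0.7901 + 0.25·0.2099) ≈ 0.9133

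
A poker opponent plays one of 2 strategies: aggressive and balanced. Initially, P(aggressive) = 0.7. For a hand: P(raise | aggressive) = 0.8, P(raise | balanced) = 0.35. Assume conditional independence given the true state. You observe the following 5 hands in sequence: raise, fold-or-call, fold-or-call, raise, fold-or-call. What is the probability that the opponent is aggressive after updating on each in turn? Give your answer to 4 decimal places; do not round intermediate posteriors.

0.2621

Each posterior becomes the prior for the next update.
After 'raise': P(aggressive) = 0.8·0.7000 / (0.8·0.7000 + 0.35·0.3000) ≈ 0.8421
After 'fold-or-call': P(aggressive) = 0.2·0.8421 / (0.2·0.8421 + 0.65·0.1579) ≈ 0.6214
After 'fold-or-call': P(aggressive) = 0.2·0.6214 / (0.2·0.6214 + 0.65·0.3786) ≈ 0.3355
After 'raise': P(aggressive) = 0.8·0.3355 / (0.8·0.3355 + 0.35·0.6645) ≈ 0.5358
After 'fold-or-call': P(aggressive) = 0.2·0.5358 / (0.2·0.5358 + 0.65·0.4642) ≈ 0.2621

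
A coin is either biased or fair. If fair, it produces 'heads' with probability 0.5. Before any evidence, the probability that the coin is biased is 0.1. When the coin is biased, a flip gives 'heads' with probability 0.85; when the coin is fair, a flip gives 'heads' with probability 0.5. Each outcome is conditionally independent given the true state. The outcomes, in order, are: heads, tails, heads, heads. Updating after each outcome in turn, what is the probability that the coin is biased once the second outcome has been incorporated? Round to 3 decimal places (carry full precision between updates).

0.054

Apply Bayes' rule sequentially, carrying P(biased) forward.
After 'heads': P(biased) = 0.85·0.1000 / (0.85·0.1000 + 0.5·0.9000) ≈ 0.1589
After 'tails': P(biased) = 0.15·0.1589 / (0.15·0.1589 + 0.5·0.8411) ≈ 0.0536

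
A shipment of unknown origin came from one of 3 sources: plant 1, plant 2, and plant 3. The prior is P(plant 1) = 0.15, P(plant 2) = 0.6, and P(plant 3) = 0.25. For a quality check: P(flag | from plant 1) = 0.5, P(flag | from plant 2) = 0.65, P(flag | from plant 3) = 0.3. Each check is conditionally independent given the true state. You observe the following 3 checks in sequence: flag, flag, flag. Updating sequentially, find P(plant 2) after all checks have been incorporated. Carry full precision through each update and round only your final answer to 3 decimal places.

0.866

After 'flag': normaliser = 0.5·0.1500 + 0.65·0.6000 + 0.3·0.2500; P(plant 1) ≈ 0.1389, P(plant 2) ≈ 0.7222, P(plant 3) ≈ 0.1389
After 'flag': normaliser = 0.5·0.1389 + 0.65·0.7222 + 0.3·0.1389; P(plant 1) ≈ 0.1196, P(plant 2) ≈ 0.8086, P(plant 3) ≈ 0.0718
After 'flag': normaliser = 0.5·0.1196 + 0.65·0.8086 + 0.3·0.0718; P(plant 1) ≈ 0.0985, P(plant 2) ≈ 0.8660, P(plant 3) ≈ 0.0355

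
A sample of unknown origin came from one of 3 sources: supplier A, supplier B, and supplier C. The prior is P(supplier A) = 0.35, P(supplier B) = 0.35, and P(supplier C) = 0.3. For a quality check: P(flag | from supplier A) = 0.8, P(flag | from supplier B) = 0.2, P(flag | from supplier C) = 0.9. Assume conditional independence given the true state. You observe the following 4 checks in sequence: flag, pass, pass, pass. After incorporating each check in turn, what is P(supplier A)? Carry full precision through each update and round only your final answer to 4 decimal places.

0.0584

Apply Bayes' rule sequentially, carrying P(supplier A) forward.
After 'flag': normaliser = 0.8·0.3500 + 0.2·0.3500 + 0.9·0.3000; P(supplier A) ≈ 0.4516, P(supplier B) ≈ 0.1129, P(supplier C) ≈ 0.4355
After 'pass': normaliser = 0.2·0.4516 + 0.8·0.1129 + 0.1·0.4355; P(supplier A) ≈ 0.4029, P(supplier B) ≈ 0.4029, P(supplier C) ≈ 0.1942
After 'pass': normaliser = 0.2·0.4029 + 0.8·0.4029 + 0.1·0.1942; P(supplier A) ≈ 0.1908, P(supplier B) ≈ 0.7632, P(supplier C) ≈ 0.0460
After 'pass': normaliser = 0.2·0.1908 + 0.8·0.7632 + 0.1·0.0460; P(supplier A) ≈ 0.0584, P(supplier B) ≈ 0.9346, P(supplier C) ≈ 0.0070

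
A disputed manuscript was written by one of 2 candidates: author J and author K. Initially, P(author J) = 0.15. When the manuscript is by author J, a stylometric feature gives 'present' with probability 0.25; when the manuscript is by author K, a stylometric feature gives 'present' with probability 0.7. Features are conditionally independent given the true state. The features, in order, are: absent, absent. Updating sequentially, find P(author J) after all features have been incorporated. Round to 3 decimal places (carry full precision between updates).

After 'absent': P(author J) = 0.75·0.1500 / (0.75·0.1500 + 0.3·0.8500) ≈ 0.3061
After 'absent': P(author J) = 0.75·0.3061 / (0.75·0.3061 + 0.3·0.6939) ≈ 0.5245

0.524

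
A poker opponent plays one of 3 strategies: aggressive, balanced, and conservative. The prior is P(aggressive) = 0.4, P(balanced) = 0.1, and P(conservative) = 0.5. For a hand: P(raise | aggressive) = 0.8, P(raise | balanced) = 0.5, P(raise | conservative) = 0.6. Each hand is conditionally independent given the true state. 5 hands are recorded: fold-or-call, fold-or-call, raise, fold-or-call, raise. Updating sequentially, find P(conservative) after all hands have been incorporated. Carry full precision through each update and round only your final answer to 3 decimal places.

0.690

Apply Bayes' rule sequentially, carrying P(conservative) forward.
After 'fold-or-call': normaliser = 0.2·0.4000 + 0.5·0.1000 + 0.4·0.5000; P(aggressive) ≈ 0.2424, P(balanced) ≈ 0.1515, P(conservative) ≈ 0.6061
After 'fold-or-call': normaliser = 0.2·0.2424 + 0.5·0.1515 + 0.4·0.6061; P(aggressive) ≈ 0.1322, P(balanced) ≈ 0.2066, P(conservative) ≈ 0.6612
After 'raise': normaliser = 0.8·0.1322 + 0.5·0.2066 + 0.6·0.6612; P(aggressive) ≈ 0.1746, P(balanced) ≈ 0.1705, P(conservative) ≈ 0.6548
After 'fold-or-call': normaliser = 0.2·0.1746 + 0.5·0.1705 + 0.4·0.6548; P(aggressive) ≈ 0.0914, P(balanced) ≈ 0.2231, P(conservative) ≈ 0.6855
After 'raise': normaliser = 0.8·0.0914 + 0.5·0.2231 + 0.6·0.6855; P(aggressive) ≈ 0.1227, P(balanced) ≈ 0.1872, P(conservative) ≈ 0.6901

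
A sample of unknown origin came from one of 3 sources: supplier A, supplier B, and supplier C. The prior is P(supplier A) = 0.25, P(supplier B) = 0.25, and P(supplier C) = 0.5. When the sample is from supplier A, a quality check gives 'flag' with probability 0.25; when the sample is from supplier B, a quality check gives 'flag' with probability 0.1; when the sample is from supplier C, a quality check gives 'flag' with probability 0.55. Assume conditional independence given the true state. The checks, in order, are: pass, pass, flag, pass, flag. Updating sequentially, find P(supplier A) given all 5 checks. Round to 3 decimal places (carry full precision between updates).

0.297

After 'pass': normaliser = 0.75·0.2500 + 0.9·0.2500 + 0.45·0.5000; P(supplier A) ≈ 0.2941, P(supplier B) ≈ 0.3529, P(supplier C) ≈ 0.3529
After 'pass': normaliser = 0.75·0.2941 + 0.9·0.3529 + 0.45·0.3529; P(supplier A) ≈ 0.3165, P(supplier B) ≈ 0.4557, P(supplier C) ≈ 0.2278
After 'flag': normaliser = 0.25·0.3165 + 0.1·0.4557 + 0.55·0.2278; P(supplier A) ≈ 0.3165, P(supplier B) ≈ 0.1823, P(supplier C) ≈ 0.5013
After 'pass': normaliser = 0.75·0.3165 + 0.9·0.1823 + 0.45·0.5013; P(supplier A) ≈ 0.3786, P(supplier B) ≈ 0.2617, P(supplier C) ≈ 0.3598
After 'flag': normaliser = 0.25·0.3786 + 0.1·0.2617 + 0.55·0.3598; P(supplier A) ≈ 0.2970, P(supplier B) ≈ 0.0821, P(supplier C) ≈ 0.6209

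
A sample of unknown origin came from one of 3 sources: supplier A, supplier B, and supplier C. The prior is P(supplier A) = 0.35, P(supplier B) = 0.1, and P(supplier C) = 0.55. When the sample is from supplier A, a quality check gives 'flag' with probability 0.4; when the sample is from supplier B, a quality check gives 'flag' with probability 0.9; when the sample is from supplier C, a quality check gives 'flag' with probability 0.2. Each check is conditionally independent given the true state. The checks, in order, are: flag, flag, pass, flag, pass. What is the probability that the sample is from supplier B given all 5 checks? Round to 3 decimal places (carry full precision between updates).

Apply Bayes' rule sequentially, carrying P(supplier B) forward.
After 'flag': normaliser = 0.4·0.3500 + 0.9·0.1000 + 0.2·0.5500; P(supplier A) ≈ 0.4118, P(supplier B) ≈ 0.2647, P(supplier C) ≈ 0.3235
After 'flag': normaliser = 0.4·0.4118 + 0.9·0.2647 + 0.2·0.3235; P(supplier A) ≈ 0.3522, P(supplier B) ≈ 0.5094, P(supplier C) ≈ 0.1384
After 'pass': normaliser = 0.6·0.3522 + 0.1·0.5094 + 0.8·0.1384; P(supplier A) ≈ 0.5666, P(supplier B) ≈ 0.1366, P(supplier C) ≈ 0.2968
After 'flag': normaliser = 0.4·0.5666 + 0.9·0.1366 + 0.2·0.2968; P(supplier A) ≈ 0.5542, P(supplier B) ≈ 0.3006, P(supplier C) ≈ 0.1452
After 'pass': normaliser = 0.6·0.5542 + 0.1·0.3006 + 0.8·0.1452; P(supplier A) ≈ 0.6946, P(supplier B) ≈ 0.0628, P(supplier C) ≈ 0.2426

0.063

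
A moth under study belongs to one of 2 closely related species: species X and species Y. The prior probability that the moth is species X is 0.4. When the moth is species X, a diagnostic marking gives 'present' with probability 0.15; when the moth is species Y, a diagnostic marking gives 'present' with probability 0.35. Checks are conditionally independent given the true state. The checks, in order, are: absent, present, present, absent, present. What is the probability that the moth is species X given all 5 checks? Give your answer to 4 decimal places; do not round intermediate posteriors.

0.0824

After 'absent': P(species X) = 0.85·0.4000 / (0.85·0.4000 + 0.65·0.6000) ≈ 0.4658
After 'present': P(species X) = 0.15·0.4658 / (0.15·0.4658 + 0.35·0.5342) ≈ 0.2720
After 'present': P(species X) = 0.15·0.2720 / (0.15·0.2720 + 0.35·0.7280) ≈ 0.1380
After 'absent': P(species X) = 0.85·0.1380 / (0.85·0.1380 + 0.65·0.8620) ≈ 0.1731
After 'present': P(species X) = 0.15·0.1731 / (0.15·0.1731 + 0.35·0.8269) ≈ 0.0824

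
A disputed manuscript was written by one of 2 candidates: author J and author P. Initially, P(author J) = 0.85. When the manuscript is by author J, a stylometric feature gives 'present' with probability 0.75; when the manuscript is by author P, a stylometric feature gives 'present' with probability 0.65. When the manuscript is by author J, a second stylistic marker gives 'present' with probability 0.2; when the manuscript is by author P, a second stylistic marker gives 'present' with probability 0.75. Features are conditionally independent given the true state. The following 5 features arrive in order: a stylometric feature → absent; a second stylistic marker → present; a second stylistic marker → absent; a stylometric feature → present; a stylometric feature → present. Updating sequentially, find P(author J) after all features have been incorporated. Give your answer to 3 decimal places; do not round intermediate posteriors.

Each posterior becomes the prior for the next update.
After a stylometric feature='absent': P(author J) = 0.25·0.8500 / (0.25·0.8500 + 0.35·0.1500) ≈ 0.8019
After a second stylistic marker='present': P(author J) = 0.2·0.8019 / (0.2·0.8019 + 0.75·0.1981) ≈ 0.5191
After a second stylistic marker='absent': P(author J) = 0.8·0.5191 / (0.8·0.5191 + 0.25·0.4809) ≈ 0.7755
After a stylometric feature='present': P(author J) = 0.75·0.7755 / (0.75·0.7755 + 0.65·0.2245) ≈ 0.7994
After a stylometric feature='present': P(author J) = 0.75·0.7994 / (0.75·0.7994 + 0.65·0.2006) ≈ 0.8214

0.821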